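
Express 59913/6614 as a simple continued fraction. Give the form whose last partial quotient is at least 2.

59913 = 9*6614 + 387
6614 = 17*387 + 35
387 = 11*35 + 2
35 = 17*2 + 1
2 = 2*1 + 0  (stop)
So 59913/6614 = [9; 17, 11, 17, 2].

[9; 17, 11, 17, 2]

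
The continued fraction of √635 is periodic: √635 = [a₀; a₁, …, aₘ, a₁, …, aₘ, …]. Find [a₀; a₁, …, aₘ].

a₀ = ⌊√635⌋ = 25.
With m₀=0, d₀=1 and mₖ₊₁ = dₖaₖ − mₖ, dₖ₊₁ = (n − mₖ₊₁²)/dₖ, aₖ₊₁ = ⌊(a₀+mₖ₊₁)/dₖ₊₁⌋:
  k=1: m=25, d=10, a=5
  k=2: m=25, d=1, a=50
d=1 and a=2a₀=50 at k=2, so the next step gives (m, d) = (25, 10) again — its k=1 value — and the period has length 2.

[25; 5, 50]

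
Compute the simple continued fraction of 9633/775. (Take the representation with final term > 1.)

9633 = 12*775 + 333
775 = 2*333 + 109
333 = 3*109 + 6
109 = 18*6 + 1
6 = 6*1 + 0  (stop)
So 9633/775 = [12; 2, 3, 18, 6].

[12; 2, 3, 18, 6]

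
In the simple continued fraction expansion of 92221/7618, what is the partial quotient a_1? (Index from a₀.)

92221 = 12·7618 + 805   →  a_0 = 12
7618 = 9·805 + 373   →  a_1 = 9

9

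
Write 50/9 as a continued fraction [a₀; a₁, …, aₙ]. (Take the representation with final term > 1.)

50 = 5×9 + 5
9 = 1×5 + 4
5 = 1×4 + 1
4 = 4×1 + 0  (stop)
So 50/9 = [5; 1, 1, 4].

[5; 1, 1, 4]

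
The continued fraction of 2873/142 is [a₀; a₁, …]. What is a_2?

2873 = 20·142 + 33   →  a_0 = 20
142 = 4·33 + 10   →  a_1 = 4
33 = 3·10 + 3   →  a_2 = 3

3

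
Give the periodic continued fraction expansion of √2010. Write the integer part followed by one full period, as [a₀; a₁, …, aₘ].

[44; 1, 4, 1, 88]

a₀ = ⌊√2010⌋ = 44.
With m₀=0, d₀=1 and mₖ₊₁ = dₖaₖ − mₖ, dₖ₊₁ = (n − mₖ₊₁²)/dₖ, aₖ₊₁ = ⌊(a₀+mₖ₊₁)/dₖ₊₁⌋:
  k=1: m=44, d=74, a=1
  k=2: m=30, d=15, a=4
  k=3: m=30, d=74, a=1
  k=4: m=44, d=1, a=88
d=1 and a=2a₀=88 at k=4, so the next step gives (m, d) = (44, 74) again — its k=1 value — and the period has length 4.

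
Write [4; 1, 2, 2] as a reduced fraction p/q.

33/7

Using pₖ = aₖpₖ₋₁ + pₖ₋₂ and qₖ = aₖqₖ₋₁ + qₖ₋₂:
  k=0: a=4, p=4, q=1
  k=1: a=1, p=5, q=1
  k=2: a=2, p=14, q=3
  k=3: a=2, p=33, q=7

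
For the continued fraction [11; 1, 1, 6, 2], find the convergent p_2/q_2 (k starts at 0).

23/2

Using pₖ = aₖpₖ₋₁ + pₖ₋₂, qₖ = aₖqₖ₋₁ + qₖ₋₂ (with p₋₁=1, p₋₂=0, q₋₁=0, q₋₂=1):
  k=0: a=11, p=11, q=1
  k=1: a=1, p=12, q=1
  k=2: a=1, p=23, q=2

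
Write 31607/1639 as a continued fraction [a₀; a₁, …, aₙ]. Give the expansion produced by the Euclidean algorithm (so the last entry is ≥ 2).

31607 = 19·1639 + 466
1639 = 3·466 + 241
466 = 1·241 + 225
241 = 1·225 + 16
225 = 14·16 + 1
16 = 16·1 + 0  (stop)
So 31607/1639 = [19; 3, 1, 1, 14, 16].

[19; 3, 1, 1, 14, 16]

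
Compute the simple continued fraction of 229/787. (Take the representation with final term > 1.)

229 = 0*787 + 229
787 = 3*229 + 100
229 = 2*100 + 29
100 = 3*29 + 13
29 = 2*13 + 3
13 = 4*3 + 1
3 = 3*1 + 0  (stop)
So 229/787 = [0; 3, 2, 3, 2, 4, 3].

[0; 3, 2, 3, 2, 4, 3]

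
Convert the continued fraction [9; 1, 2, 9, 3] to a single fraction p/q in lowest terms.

842/87

Fold from the inside: start with 3/1.
  9 + 1/3 = 28/3
  2 + 3/28 = 59/28
  1 + 28/59 = 87/59
  9 + 59/87 = 842/87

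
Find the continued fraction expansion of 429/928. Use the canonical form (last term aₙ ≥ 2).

[0; 2, 6, 7, 1, 3, 2]

429 = 0×928 + 429
928 = 2×429 + 70
429 = 6×70 + 9
70 = 7×9 + 7
9 = 1×7 + 2
7 = 3×2 + 1
2 = 2×1 + 0  (stop)
So 429/928 = [0; 2, 6, 7, 1, 3, 2].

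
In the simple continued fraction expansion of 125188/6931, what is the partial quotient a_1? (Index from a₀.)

16

125188 = 18·6931 + 430   →  a_0 = 18
6931 = 16·430 + 51   →  a_1 = 16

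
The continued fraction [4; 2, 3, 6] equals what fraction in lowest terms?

Using pₖ = aₖpₖ₋₁ + pₖ₋₂ and qₖ = aₖqₖ₋₁ + qₖ₋₂:
  k=0: a=4, p=4, q=1
  k=1: a=2, p=9, q=2
  k=2: a=3, p=31, q=7
  k=3: a=6, p=195, q=44

195/44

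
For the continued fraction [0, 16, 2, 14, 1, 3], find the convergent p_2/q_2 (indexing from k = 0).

2/33

Using pₖ = aₖpₖ₋₁ + pₖ₋₂, qₖ = aₖqₖ₋₁ + qₖ₋₂ (with p₋₁=1, p₋₂=0, q₋₁=0, q₋₂=1):
  k=0: a=0, p=0, q=1
  k=1: a=16, p=1, q=16
  k=2: a=2, p=2, q=33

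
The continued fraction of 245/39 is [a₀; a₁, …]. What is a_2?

245 = 6·39 + 11   →  a_0 = 6
39 = 3·11 + 6   →  a_1 = 3
11 = 1·6 + 5   →  a_2 = 1

1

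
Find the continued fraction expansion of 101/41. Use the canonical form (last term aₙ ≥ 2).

[2; 2, 6, 3]

101 = 2·41 + 19
41 = 2·19 + 3
19 = 6·3 + 1
3 = 3·1 + 0  (stop)
So 101/41 = [2; 2, 6, 3].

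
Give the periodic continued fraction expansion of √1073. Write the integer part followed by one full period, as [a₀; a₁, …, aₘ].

a₀ = ⌊√1073⌋ = 32.

[32; 1, 3, 9, 9, 3, 1, 64]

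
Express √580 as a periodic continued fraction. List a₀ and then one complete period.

[24; 12, 48]

a₀ = ⌊√580⌋ = 24.
With m₀=0, d₀=1 and mₖ₊₁ = dₖaₖ − mₖ, dₖ₊₁ = (n − mₖ₊₁²)/dₖ, aₖ₊₁ = ⌊(a₀+mₖ₊₁)/dₖ₊₁⌋:
  k=1: m=24, d=4, a=12
  k=2: m=24, d=1, a=48
d=1 and a=2a₀=48 at k=2, so the next step gives (m, d) = (24, 4) again — its k=1 value — and the period has length 2.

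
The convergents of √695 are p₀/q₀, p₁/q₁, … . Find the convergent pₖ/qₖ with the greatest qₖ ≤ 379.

9227/350

√695 = [26; 2, 1, 3, 10, 3, 1, 2, 52, …] (period length 8).
Convergents:
  p_0/q_0 = 26/1
  p_1/q_1 = 53/2
  p_2/q_2 = 79/3
  p_3/q_3 = 290/11
  p_4/q_4 = 2979/113
  p_5/q_5 = 9227/350
  p_6/q_6 = 12206/463
q_5 = 350 ≤ 379 < 463 = q_6, so the answer is 9227/350.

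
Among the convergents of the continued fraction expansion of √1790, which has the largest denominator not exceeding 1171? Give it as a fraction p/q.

√1790 = [42; 3, 4, 8, 4, 3, 84, …] (period length 6).
Convergents:
  p_0/q_0 = 42/1
  p_1/q_1 = 127/3
  p_2/q_2 = 550/13
  p_3/q_3 = 4527/107
  p_4/q_4 = 18658/441
  p_5/q_5 = 60501/1430
q_4 = 441 ≤ 1171 < 1430 = q_5, so the answer is 18658/441.

18658/441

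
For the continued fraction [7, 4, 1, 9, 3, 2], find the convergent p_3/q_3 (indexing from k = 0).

Using pₖ = aₖpₖ₋₁ + pₖ₋₂, qₖ = aₖqₖ₋₁ + qₖ₋₂ (with p₋₁=1, p₋₂=0, q₋₁=0, q₋₂=1):
  k=0: a=7, p=7, q=1
  k=1: a=4, p=29, q=4
  k=2: a=1, p=36, q=5
  k=3: a=9, p=353, q=49

353/49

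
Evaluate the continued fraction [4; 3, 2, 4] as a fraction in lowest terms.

Fold from the inside: start with 4/1.
  2 + 1/4 = 9/4
  3 + 4/9 = 31/9
  4 + 9/31 = 133/31

133/31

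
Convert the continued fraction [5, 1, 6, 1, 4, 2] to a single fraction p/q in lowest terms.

Fold from the inside: start with 2/1.
  4 + 1/2 = 9/2
  1 + 2/9 = 11/9
  6 + 9/11 = 75/11
  1 + 11/75 = 86/75
  5 + 75/86 = 505/86

505/86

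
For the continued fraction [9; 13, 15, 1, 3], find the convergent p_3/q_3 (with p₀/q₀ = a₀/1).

1897/209

Using pₖ = aₖpₖ₋₁ + pₖ₋₂, qₖ = aₖqₖ₋₁ + qₖ₋₂ (with p₋₁=1, p₋₂=0, q₋₁=0, q₋₂=1):
  k=0: a=9, p=9, q=1
  k=1: a=13, p=118, q=13
  k=2: a=15, p=1779, q=196
  k=3: a=1, p=1897, q=209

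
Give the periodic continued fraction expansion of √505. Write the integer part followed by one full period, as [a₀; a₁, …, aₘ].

a₀ = ⌊√505⌋ = 22.
With m₀=0, d₀=1 and mₖ₊₁ = dₖaₖ − mₖ, dₖ₊₁ = (n − mₖ₊₁²)/dₖ, aₖ₊₁ = ⌊(a₀+mₖ₊₁)/dₖ₊₁⌋:
  k=1: m=22, d=21, a=2
  k=2: m=20, d=5, a=8
  k=3: m=20, d=21, a=2
  k=4: m=22, d=1, a=44
d=1 and a=2a₀=44 at k=4, so the next step gives (m, d) = (22, 21) again — its k=1 value — and the period has length 4.

[22; 2, 8, 2, 44]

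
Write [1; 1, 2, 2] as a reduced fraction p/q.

12/7

Using pₖ = aₖpₖ₋₁ + pₖ₋₂ and qₖ = aₖqₖ₋₁ + qₖ₋₂:
  k=0: a=1, p=1, q=1
  k=1: a=1, p=2, q=1
  k=2: a=2, p=5, q=3
  k=3: a=2, p=12, q=7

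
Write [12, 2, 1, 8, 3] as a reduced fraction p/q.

Fold from the inside: start with 3/1.
  8 + 1/3 = 25/3
  1 + 3/25 = 28/25
  2 + 25/28 = 81/28
  12 + 28/81 = 1000/81

1000/81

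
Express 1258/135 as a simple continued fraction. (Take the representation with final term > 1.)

[9; 3, 7, 6]

1258 = 9*135 + 43
135 = 3*43 + 6
43 = 7*6 + 1
6 = 6*1 + 0  (stop)
So 1258/135 = [9; 3, 7, 6].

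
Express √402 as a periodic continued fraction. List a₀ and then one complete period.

a₀ = ⌊√402⌋ = 20.

[20; 20, 40]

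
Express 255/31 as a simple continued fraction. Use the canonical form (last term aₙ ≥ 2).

[8; 4, 2, 3]

255 = 8*31 + 7
31 = 4*7 + 3
7 = 2*3 + 1
3 = 3*1 + 0  (stop)
So 255/31 = [8; 4, 2, 3].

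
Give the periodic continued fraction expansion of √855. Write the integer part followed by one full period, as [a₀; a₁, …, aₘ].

[29; 4, 6, 4, 58]

a₀ = ⌊√855⌋ = 29.
With m₀=0, d₀=1 and mₖ₊₁ = dₖaₖ − mₖ, dₖ₊₁ = (n − mₖ₊₁²)/dₖ, aₖ₊₁ = ⌊(a₀+mₖ₊₁)/dₖ₊₁⌋:
  k=1: m=29, d=14, a=4
  k=2: m=27, d=9, a=6
  k=3: m=27, d=14, a=4
  k=4: m=29, d=1, a=58
d=1 and a=2a₀=58 at k=4, so the next step gives (m, d) = (29, 14) again — its k=1 value — and the period has length 4.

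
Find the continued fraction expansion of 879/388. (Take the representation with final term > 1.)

[2; 3, 1, 3, 3, 2, 3]

879 = 2×388 + 103
388 = 3×103 + 79
103 = 1×79 + 24
79 = 3×24 + 7
24 = 3×7 + 3
7 = 2×3 + 1
3 = 3×1 + 0  (stop)
So 879/388 = [2; 3, 1, 3, 3, 2, 3].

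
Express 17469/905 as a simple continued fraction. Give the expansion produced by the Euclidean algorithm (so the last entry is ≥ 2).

17469 = 19×905 + 274
905 = 3×274 + 83
274 = 3×83 + 25
83 = 3×25 + 8
25 = 3×8 + 1
8 = 8×1 + 0  (stop)
So 17469/905 = [19; 3, 3, 3, 3, 8].

[19; 3, 3, 3, 3, 8]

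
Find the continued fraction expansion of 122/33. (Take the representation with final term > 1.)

[3; 1, 2, 3, 3]

122 = 3·33 + 23
33 = 1·23 + 10
23 = 2·10 + 3
10 = 3·3 + 1
3 = 3·1 + 0  (stop)
So 122/33 = [3; 1, 2, 3, 3].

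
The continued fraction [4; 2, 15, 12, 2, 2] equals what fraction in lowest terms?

Using pₖ = aₖpₖ₋₁ + pₖ₋₂ and qₖ = aₖqₖ₋₁ + qₖ₋₂:
  k=0: a=4, p=4, q=1
  k=1: a=2, p=9, q=2
  k=2: a=15, p=139, q=31
  k=3: a=12, p=1677, q=374
  k=4: a=2, p=3493, q=779
  k=5: a=2, p=8663, q=1932

8663/1932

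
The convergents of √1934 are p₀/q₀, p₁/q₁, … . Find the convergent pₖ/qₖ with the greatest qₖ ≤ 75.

1935/44

√1934 = [43; 1, 42, 1, 86, …] (period length 4).
Convergents:
  p_0/q_0 = 43/1
  p_1/q_1 = 44/1
  p_2/q_2 = 1891/43
  p_3/q_3 = 1935/44
  p_4/q_4 = 168301/3827
q_3 = 44 ≤ 75 < 3827 = q_4, so the answer is 1935/44.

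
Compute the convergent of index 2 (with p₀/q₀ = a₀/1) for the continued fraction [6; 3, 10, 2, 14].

196/31

Using pₖ = aₖpₖ₋₁ + pₖ₋₂, qₖ = aₖqₖ₋₁ + qₖ₋₂ (with p₋₁=1, p₋₂=0, q₋₁=0, q₋₂=1):
  k=0: a=6, p=6, q=1
  k=1: a=3, p=19, q=3
  k=2: a=10, p=196, q=31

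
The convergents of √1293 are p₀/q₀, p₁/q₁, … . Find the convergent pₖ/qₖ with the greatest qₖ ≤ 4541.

62100/1727

√1293 = [35; 1, 22, 1, 70, …] (period length 4).
Convergents:
  p_0/q_0 = 35/1
  p_1/q_1 = 36/1
  p_2/q_2 = 827/23
  p_3/q_3 = 863/24
  p_4/q_4 = 61237/1703
  p_5/q_5 = 62100/1727
  p_6/q_6 = 1427437/39697
q_5 = 1727 ≤ 4541 < 39697 = q_6, so the answer is 62100/1727.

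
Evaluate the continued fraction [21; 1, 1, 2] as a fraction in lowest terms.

Fold from the inside: start with 2/1.
  1 + 1/2 = 3/2
  1 + 2/3 = 5/3
  21 + 3/5 = 108/5

108/5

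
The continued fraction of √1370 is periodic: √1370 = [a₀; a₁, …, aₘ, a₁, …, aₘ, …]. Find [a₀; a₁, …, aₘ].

[37; 74]

a₀ = ⌊√1370⌋ = 37.
With m₀=0, d₀=1 and mₖ₊₁ = dₖaₖ − mₖ, dₖ₊₁ = (n − mₖ₊₁²)/dₖ, aₖ₊₁ = ⌊(a₀+mₖ₊₁)/dₖ₊₁⌋:
  k=1: m=37, d=1, a=74
d=1 and a=2a₀=74 at k=1, so the next step gives (m, d) = (37, 1) again — its k=1 value — and the period has length 1.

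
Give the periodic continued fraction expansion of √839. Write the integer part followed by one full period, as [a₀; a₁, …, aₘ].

a₀ = ⌊√839⌋ = 28.
With m₀=0, d₀=1 and mₖ₊₁ = dₖaₖ − mₖ, dₖ₊₁ = (n − mₖ₊₁²)/dₖ, aₖ₊₁ = ⌊(a₀+mₖ₊₁)/dₖ₊₁⌋:
  k=1: m=28, d=55, a=1
  k=2: m=27, d=2, a=27
  k=3: m=27, d=55, a=1
  k=4: m=28, d=1, a=56
d=1 and a=2a₀=56 at k=4, so the next step gives (m, d) = (28, 55) again — its k=1 value — and the period has length 4.

[28; 1, 27, 1, 56]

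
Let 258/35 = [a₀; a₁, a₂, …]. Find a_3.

258 = 7·35 + 13   →  a_0 = 7
35 = 2·13 + 9   →  a_1 = 2
13 = 1·9 + 4   →  a_2 = 1
9 = 2·4 + 1   →  a_3 = 2

2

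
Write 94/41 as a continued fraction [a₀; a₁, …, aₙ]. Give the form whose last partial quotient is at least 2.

94 = 2·41 + 12
41 = 3·12 + 5
12 = 2·5 + 2
5 = 2·2 + 1
2 = 2·1 + 0  (stop)
So 94/41 = [2; 3, 2, 2, 2].

[2; 3, 2, 2, 2]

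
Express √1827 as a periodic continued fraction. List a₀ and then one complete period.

[42; 1, 2, 1, 8, 1, 2, 1, 84]

a₀ = ⌊√1827⌋ = 42.
With m₀=0, d₀=1 and mₖ₊₁ = dₖaₖ − mₖ, dₖ₊₁ = (n − mₖ₊₁²)/dₖ, aₖ₊₁ = ⌊(a₀+mₖ₊₁)/dₖ₊₁⌋:
  k=1: m=42, d=63, a=1
  k=2: m=21, d=22, a=2
  k=3: m=23, d=59, a=1
  k=4: m=36, d=9, a=8
  k=5: m=36, d=59, a=1
  k=6: m=23, d=22, a=2
  k=7: m=21, d=63, a=1
  k=8: m=42, d=1, a=84
d=1 and a=2a₀=84 at k=8, so the next step gives (m, d) = (42, 63) again — its k=1 value — and the period has length 8.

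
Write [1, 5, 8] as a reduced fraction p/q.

49/41

Using pₖ = aₖpₖ₋₁ + pₖ₋₂ and qₖ = aₖqₖ₋₁ + qₖ₋₂:
  k=0: a=1, p=1, q=1
  k=1: a=5, p=6, q=5
  k=2: a=8, p=49, q=41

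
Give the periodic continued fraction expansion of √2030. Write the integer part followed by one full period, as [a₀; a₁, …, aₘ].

[45; 18, 90]

a₀ = ⌊√2030⌋ = 45.
With m₀=0, d₀=1 and mₖ₊₁ = dₖaₖ − mₖ, dₖ₊₁ = (n − mₖ₊₁²)/dₖ, aₖ₊₁ = ⌊(a₀+mₖ₊₁)/dₖ₊₁⌋:
  k=1: m=45, d=5, a=18
  k=2: m=45, d=1, a=90
d=1 and a=2a₀=90 at k=2, so the next step gives (m, d) = (45, 5) again — its k=1 value — and the period has length 2.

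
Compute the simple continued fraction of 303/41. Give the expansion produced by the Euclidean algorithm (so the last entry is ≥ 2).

303 = 7*41 + 16
41 = 2*16 + 9
16 = 1*9 + 7
9 = 1*7 + 2
7 = 3*2 + 1
2 = 2*1 + 0  (stop)
So 303/41 = [7; 2, 1, 1, 3, 2].

[7; 2, 1, 1, 3, 2]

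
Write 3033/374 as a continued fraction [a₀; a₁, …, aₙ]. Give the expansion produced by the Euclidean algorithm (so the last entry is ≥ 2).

[8; 9, 8, 5]

3033 = 8×374 + 41
374 = 9×41 + 5
41 = 8×5 + 1
5 = 5×1 + 0  (stop)
So 3033/374 = [8; 9, 8, 5].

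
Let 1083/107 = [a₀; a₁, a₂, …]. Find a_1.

8

1083 = 10·107 + 13   →  a_0 = 10
107 = 8·13 + 3   →  a_1 = 8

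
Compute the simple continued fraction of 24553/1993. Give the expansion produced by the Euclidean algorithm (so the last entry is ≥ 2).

[12; 3, 7, 1, 3, 3, 6]

24553 = 12·1993 + 637
1993 = 3·637 + 82
637 = 7·82 + 63
82 = 1·63 + 19
63 = 3·19 + 6
19 = 3·6 + 1
6 = 6·1 + 0  (stop)
So 24553/1993 = [12; 3, 7, 1, 3, 3, 6].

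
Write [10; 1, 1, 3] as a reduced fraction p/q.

Fold from the inside: start with 3/1.
  1 + 1/3 = 4/3
  1 + 3/4 = 7/4
  10 + 4/7 = 74/7

74/7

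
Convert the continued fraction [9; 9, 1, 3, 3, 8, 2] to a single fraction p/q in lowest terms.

Fold from the inside: start with 2/1.
  8 + 1/2 = 17/2
  3 + 2/17 = 53/17
  3 + 17/53 = 176/53
  1 + 53/176 = 229/176
  9 + 176/229 = 2237/229
  9 + 229/2237 = 20362/2237

20362/2237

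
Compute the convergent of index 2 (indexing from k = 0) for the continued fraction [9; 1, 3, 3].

39/4

Using pₖ = aₖpₖ₋₁ + pₖ₋₂, qₖ = aₖqₖ₋₁ + qₖ₋₂ (with p₋₁=1, p₋₂=0, q₋₁=0, q₋₂=1):
  k=0: a=9, p=9, q=1
  k=1: a=1, p=10, q=1
  k=2: a=3, p=39, q=4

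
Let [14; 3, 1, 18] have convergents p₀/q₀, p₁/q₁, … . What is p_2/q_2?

57/4

Using pₖ = aₖpₖ₋₁ + pₖ₋₂, qₖ = aₖqₖ₋₁ + qₖ₋₂ (with p₋₁=1, p₋₂=0, q₋₁=0, q₋₂=1):
  k=0: a=14, p=14, q=1
  k=1: a=3, p=43, q=3
  k=2: a=1, p=57, q=4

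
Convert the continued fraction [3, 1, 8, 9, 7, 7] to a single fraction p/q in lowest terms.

Using pₖ = aₖpₖ₋₁ + pₖ₋₂ and qₖ = aₖqₖ₋₁ + qₖ₋₂:
  k=0: a=3, p=3, q=1
  k=1: a=1, p=4, q=1
  k=2: a=8, p=35, q=9
  k=3: a=9, p=319, q=82
  k=4: a=7, p=2268, q=583
  k=5: a=7, p=16195, q=4163

16195/4163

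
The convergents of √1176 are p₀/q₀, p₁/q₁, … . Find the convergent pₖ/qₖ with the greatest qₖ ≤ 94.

√1176 = [34; 3, 2, 2, 2, 3, 68, …] (period length 6).
Convergents:
  p_0/q_0 = 34/1
  p_1/q_1 = 103/3
  p_2/q_2 = 240/7
  p_3/q_3 = 583/17
  p_4/q_4 = 1406/41
  p_5/q_5 = 4801/140
q_4 = 41 ≤ 94 < 140 = q_5, so the answer is 1406/41.

1406/41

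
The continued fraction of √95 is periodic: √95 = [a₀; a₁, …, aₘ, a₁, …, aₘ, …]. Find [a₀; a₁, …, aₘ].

a₀ = ⌊√95⌋ = 9.
With m₀=0, d₀=1 and mₖ₊₁ = dₖaₖ − mₖ, dₖ₊₁ = (n − mₖ₊₁²)/dₖ, aₖ₊₁ = ⌊(a₀+mₖ₊₁)/dₖ₊₁⌋:
  k=1: m=9, d=14, a=1
  k=2: m=5, d=5, a=2
  k=3: m=5, d=14, a=1
  k=4: m=9, d=1, a=18
d=1 and a=2a₀=18 at k=4, so the next step gives (m, d) = (9, 14) again — its k=1 value — and the period has length 4.

[9; 1, 2, 1, 18]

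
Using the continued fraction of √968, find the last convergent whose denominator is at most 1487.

19601/630

√968 = [31; 8, 1, 6, 1, 8, 62, …] (period length 6).
Convergents:
  p_0/q_0 = 31/1
  p_1/q_1 = 249/8
  p_2/q_2 = 280/9
  p_3/q_3 = 1929/62
  p_4/q_4 = 2209/71
  p_5/q_5 = 19601/630
  p_6/q_6 = 1217471/39131
q_5 = 630 ≤ 1487 < 39131 = q_6, so the answer is 19601/630.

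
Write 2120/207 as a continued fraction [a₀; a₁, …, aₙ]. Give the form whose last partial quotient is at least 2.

[10; 4, 7, 7]

2120 = 10·207 + 50
207 = 4·50 + 7
50 = 7·7 + 1
7 = 7·1 + 0  (stop)
So 2120/207 = [10; 4, 7, 7].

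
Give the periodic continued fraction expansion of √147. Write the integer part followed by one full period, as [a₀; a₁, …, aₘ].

a₀ = ⌊√147⌋ = 12.
With m₀=0, d₀=1 and mₖ₊₁ = dₖaₖ − mₖ, dₖ₊₁ = (n − mₖ₊₁²)/dₖ, aₖ₊₁ = ⌊(a₀+mₖ₊₁)/dₖ₊₁⌋:
  k=1: m=12, d=3, a=8
  k=2: m=12, d=1, a=24
d=1 and a=2a₀=24 at k=2, so the next step gives (m, d) = (12, 3) again — its k=1 value — and the period has length 2.

[12; 8, 24]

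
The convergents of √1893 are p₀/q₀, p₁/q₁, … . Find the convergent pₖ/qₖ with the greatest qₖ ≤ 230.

√1893 = [43; 1, 1, 28, 1, 1, 86, …] (period length 6).
Convergents:
  p_0/q_0 = 43/1
  p_1/q_1 = 44/1
  p_2/q_2 = 87/2
  p_3/q_3 = 2480/57
  p_4/q_4 = 2567/59
  p_5/q_5 = 5047/116
  p_6/q_6 = 436609/10035
q_5 = 116 ≤ 230 < 10035 = q_6, so the answer is 5047/116.

5047/116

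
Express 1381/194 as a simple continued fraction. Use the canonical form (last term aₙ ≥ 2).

1381 = 7×194 + 23
194 = 8×23 + 10
23 = 2×10 + 3
10 = 3×3 + 1
3 = 3×1 + 0  (stop)
So 1381/194 = [7; 8, 2, 3, 3].

[7; 8, 2, 3, 3]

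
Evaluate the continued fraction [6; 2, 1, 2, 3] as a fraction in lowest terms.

172/27

Using pₖ = aₖpₖ₋₁ + pₖ₋₂ and qₖ = aₖqₖ₋₁ + qₖ₋₂:
  k=0: a=6, p=6, q=1
  k=1: a=2, p=13, q=2
  k=2: a=1, p=19, q=3
  k=3: a=2, p=51, q=8
  k=4: a=3, p=172, q=27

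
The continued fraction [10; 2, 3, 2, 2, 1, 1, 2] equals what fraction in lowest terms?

Using pₖ = aₖpₖ₋₁ + pₖ₋₂ and qₖ = aₖqₖ₋₁ + qₖ₋₂:
  k=0: a=10, p=10, q=1
  k=1: a=2, p=21, q=2
  k=2: a=3, p=73, q=7
  k=3: a=2, p=167, q=16
  k=4: a=2, p=407, q=39
  k=5: a=1, p=574, q=55
  k=6: a=1, p=981, q=94
  k=7: a=2, p=2536, q=243

2536/243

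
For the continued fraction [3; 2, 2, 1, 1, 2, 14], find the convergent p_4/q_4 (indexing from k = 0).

Using pₖ = aₖpₖ₋₁ + pₖ₋₂, qₖ = aₖqₖ₋₁ + qₖ₋₂ (with p₋₁=1, p₋₂=0, q₋₁=0, q₋₂=1):
  k=0: a=3, p=3, q=1
  k=1: a=2, p=7, q=2
  k=2: a=2, p=17, q=5
  k=3: a=1, p=24, q=7
  k=4: a=1, p=41, q=12

41/12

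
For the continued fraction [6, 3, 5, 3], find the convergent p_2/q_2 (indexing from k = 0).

101/16

Using pₖ = aₖpₖ₋₁ + pₖ₋₂, qₖ = aₖqₖ₋₁ + qₖ₋₂ (with p₋₁=1, p₋₂=0, q₋₁=0, q₋₂=1):
  k=0: a=6, p=6, q=1
  k=1: a=3, p=19, q=3
  k=2: a=5, p=101, q=16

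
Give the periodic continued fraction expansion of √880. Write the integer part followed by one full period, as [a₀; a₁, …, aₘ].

[29; 1, 1, 1, 58]

a₀ = ⌊√880⌋ = 29.
With m₀=0, d₀=1 and mₖ₊₁ = dₖaₖ − mₖ, dₖ₊₁ = (n − mₖ₊₁²)/dₖ, aₖ₊₁ = ⌊(a₀+mₖ₊₁)/dₖ₊₁⌋:
  k=1: m=29, d=39, a=1
  k=2: m=10, d=20, a=1
  k=3: m=10, d=39, a=1
  k=4: m=29, d=1, a=58
d=1 and a=2a₀=58 at k=4, so the next step gives (m, d) = (29, 39) again — its k=1 value — and the period has length 4.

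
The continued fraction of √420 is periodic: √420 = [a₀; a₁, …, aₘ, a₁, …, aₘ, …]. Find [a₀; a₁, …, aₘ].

a₀ = ⌊√420⌋ = 20.
With m₀=0, d₀=1 and mₖ₊₁ = dₖaₖ − mₖ, dₖ₊₁ = (n − mₖ₊₁²)/dₖ, aₖ₊₁ = ⌊(a₀+mₖ₊₁)/dₖ₊₁⌋:
  k=1: m=20, d=20, a=2
  k=2: m=20, d=1, a=40
d=1 and a=2a₀=40 at k=2, so the next step gives (m, d) = (20, 20) again — its k=1 value — and the period has length 2.

[20; 2, 40]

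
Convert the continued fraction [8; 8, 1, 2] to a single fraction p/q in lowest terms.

211/26

Fold from the inside: start with 2/1.
  1 + 1/2 = 3/2
  8 + 2/3 = 26/3
  8 + 3/26 = 211/26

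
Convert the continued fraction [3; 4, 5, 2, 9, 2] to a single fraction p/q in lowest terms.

Using pₖ = aₖpₖ₋₁ + pₖ₋₂ and qₖ = aₖqₖ₋₁ + qₖ₋₂:
  k=0: a=3, p=3, q=1
  k=1: a=4, p=13, q=4
  k=2: a=5, p=68, q=21
  k=3: a=2, p=149, q=46
  k=4: a=9, p=1409, q=435
  k=5: a=2, p=2967, q=916

2967/916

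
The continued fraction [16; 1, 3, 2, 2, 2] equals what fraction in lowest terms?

Using pₖ = aₖpₖ₋₁ + pₖ₋₂ and qₖ = aₖqₖ₋₁ + qₖ₋₂:
  k=0: a=16, p=16, q=1
  k=1: a=1, p=17, q=1
  k=2: a=3, p=67, q=4
  k=3: a=2, p=151, q=9
  k=4: a=2, p=369, q=22
  k=5: a=2, p=889, q=53

889/53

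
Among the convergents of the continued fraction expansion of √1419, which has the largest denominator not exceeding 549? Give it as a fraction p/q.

12770/339

√1419 = [37; 1, 2, 37, 2, 1, 74, …] (period length 6).
Convergents:
  p_0/q_0 = 37/1
  p_1/q_1 = 38/1
  p_2/q_2 = 113/3
  p_3/q_3 = 4219/112
  p_4/q_4 = 8551/227
  p_5/q_5 = 12770/339
  p_6/q_6 = 953531/25313
q_5 = 339 ≤ 549 < 25313 = q_6, so the answer is 12770/339.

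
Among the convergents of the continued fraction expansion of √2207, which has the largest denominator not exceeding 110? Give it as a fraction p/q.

2208/47

√2207 = [46; 1, 45, 1, 92, …] (period length 4).
Convergents:
  p_0/q_0 = 46/1
  p_1/q_1 = 47/1
  p_2/q_2 = 2161/46
  p_3/q_3 = 2208/47
  p_4/q_4 = 205297/4370
q_3 = 47 ≤ 110 < 4370 = q_4, so the answer is 2208/47.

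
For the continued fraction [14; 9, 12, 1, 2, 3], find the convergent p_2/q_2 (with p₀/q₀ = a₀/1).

Using pₖ = aₖpₖ₋₁ + pₖ₋₂, qₖ = aₖqₖ₋₁ + qₖ₋₂ (with p₋₁=1, p₋₂=0, q₋₁=0, q₋₂=1):
  k=0: a=14, p=14, q=1
  k=1: a=9, p=127, q=9
  k=2: a=12, p=1538, q=109

1538/109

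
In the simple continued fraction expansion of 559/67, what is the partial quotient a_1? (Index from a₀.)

2

559 = 8·67 + 23   →  a_0 = 8
67 = 2·23 + 21   →  a_1 = 2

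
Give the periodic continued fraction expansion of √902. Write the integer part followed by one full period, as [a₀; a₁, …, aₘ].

[30; 30, 60]

a₀ = ⌊√902⌋ = 30.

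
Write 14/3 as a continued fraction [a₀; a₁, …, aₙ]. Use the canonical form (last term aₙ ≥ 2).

[4; 1, 2]

14 = 4*3 + 2
3 = 1*2 + 1
2 = 2*1 + 0  (stop)
So 14/3 = [4; 1, 2].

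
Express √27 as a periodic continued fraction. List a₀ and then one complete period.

a₀ = ⌊√27⌋ = 5.
With m₀=0, d₀=1 and mₖ₊₁ = dₖaₖ − mₖ, dₖ₊₁ = (n − mₖ₊₁²)/dₖ, aₖ₊₁ = ⌊(a₀+mₖ₊₁)/dₖ₊₁⌋:
  k=1: m=5, d=2, a=5
  k=2: m=5, d=1, a=10
d=1 and a=2a₀=10 at k=2, so the next step gives (m, d) = (5, 2) again — its k=1 value — and the period has length 2.

[5; 5, 10]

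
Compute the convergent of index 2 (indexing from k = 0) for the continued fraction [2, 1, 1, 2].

Using pₖ = aₖpₖ₋₁ + pₖ₋₂, qₖ = aₖqₖ₋₁ + qₖ₋₂ (with p₋₁=1, p₋₂=0, q₋₁=0, q₋₂=1):
  k=0: a=2, p=2, q=1
  k=1: a=1, p=3, q=1
  k=2: a=1, p=5, q=2

5/2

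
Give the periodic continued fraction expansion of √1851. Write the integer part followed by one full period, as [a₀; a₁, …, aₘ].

[43; 43, 86]

a₀ = ⌊√1851⌋ = 43.
With m₀=0, d₀=1 and mₖ₊₁ = dₖaₖ − mₖ, dₖ₊₁ = (n − mₖ₊₁²)/dₖ, aₖ₊₁ = ⌊(a₀+mₖ₊₁)/dₖ₊₁⌋:
  k=1: m=43, d=2, a=43
  k=2: m=43, d=1, a=86
d=1 and a=2a₀=86 at k=2, so the next step gives (m, d) = (43, 2) again — its k=1 value — and the period has length 2.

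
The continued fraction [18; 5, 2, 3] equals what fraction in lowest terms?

Fold from the inside: start with 3/1.
  2 + 1/3 = 7/3
  5 + 3/7 = 38/7
  18 + 7/38 = 691/38

691/38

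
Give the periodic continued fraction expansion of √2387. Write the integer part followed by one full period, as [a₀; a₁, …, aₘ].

[48; 1, 5, 1, 96]

a₀ = ⌊√2387⌋ = 48.
With m₀=0, d₀=1 and mₖ₊₁ = dₖaₖ − mₖ, dₖ₊₁ = (n − mₖ₊₁²)/dₖ, aₖ₊₁ = ⌊(a₀+mₖ₊₁)/dₖ₊₁⌋:
  k=1: m=48, d=83, a=1
  k=2: m=35, d=14, a=5
  k=3: m=35, d=83, a=1
  k=4: m=48, d=1, a=96
d=1 and a=2a₀=96 at k=4, so the next step gives (m, d) = (48, 83) again — its k=1 value — and the period has length 4.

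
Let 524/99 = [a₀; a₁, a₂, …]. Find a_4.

2

524 = 5·99 + 29   →  a_0 = 5
99 = 3·29 + 12   →  a_1 = 3
29 = 2·12 + 5   →  a_2 = 2
12 = 2·5 + 2   →  a_3 = 2
5 = 2·2 + 1   →  a_4 = 2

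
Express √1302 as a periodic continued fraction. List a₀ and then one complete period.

a₀ = ⌊√1302⌋ = 36.
With m₀=0, d₀=1 and mₖ₊₁ = dₖaₖ − mₖ, dₖ₊₁ = (n − mₖ₊₁²)/dₖ, aₖ₊₁ = ⌊(a₀+mₖ₊₁)/dₖ₊₁⌋:
  k=1: m=36, d=6, a=12
  k=2: m=36, d=1, a=72
d=1 and a=2a₀=72 at k=2, so the next step gives (m, d) = (36, 6) again — its k=1 value — and the period has length 2.

[36; 12, 72]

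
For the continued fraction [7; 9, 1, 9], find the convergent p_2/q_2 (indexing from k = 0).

Using pₖ = aₖpₖ₋₁ + pₖ₋₂, qₖ = aₖqₖ₋₁ + qₖ₋₂ (with p₋₁=1, p₋₂=0, q₋₁=0, q₋₂=1):
  k=0: a=7, p=7, q=1
  k=1: a=9, p=64, q=9
  k=2: a=1, p=71, q=10

71/10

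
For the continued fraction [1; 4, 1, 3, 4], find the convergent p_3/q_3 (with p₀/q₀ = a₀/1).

Using pₖ = aₖpₖ₋₁ + pₖ₋₂, qₖ = aₖqₖ₋₁ + qₖ₋₂ (with p₋₁=1, p₋₂=0, q₋₁=0, q₋₂=1):
  k=0: a=1, p=1, q=1
  k=1: a=4, p=5, q=4
  k=2: a=1, p=6, q=5
  k=3: a=3, p=23, q=19

23/19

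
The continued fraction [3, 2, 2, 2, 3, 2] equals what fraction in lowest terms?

321/94

Using pₖ = aₖpₖ₋₁ + pₖ₋₂ and qₖ = aₖqₖ₋₁ + qₖ₋₂:
  k=0: a=3, p=3, q=1
  k=1: a=2, p=7, q=2
  k=2: a=2, p=17, q=5
  k=3: a=2, p=41, q=12
  k=4: a=3, p=140, q=41
  k=5: a=2, p=321, q=94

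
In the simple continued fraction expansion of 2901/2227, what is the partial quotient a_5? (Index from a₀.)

9

2901 = 1·2227 + 674   →  a_0 = 1
2227 = 3·674 + 205   →  a_1 = 3
674 = 3·205 + 59   →  a_2 = 3
205 = 3·59 + 28   →  a_3 = 3
59 = 2·28 + 3   →  a_4 = 2
28 = 9·3 + 1   →  a_5 = 9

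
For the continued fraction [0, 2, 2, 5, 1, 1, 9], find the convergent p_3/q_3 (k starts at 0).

11/27

Using pₖ = aₖpₖ₋₁ + pₖ₋₂, qₖ = aₖqₖ₋₁ + qₖ₋₂ (with p₋₁=1, p₋₂=0, q₋₁=0, q₋₂=1):
  k=0: a=0, p=0, q=1
  k=1: a=2, p=1, q=2
  k=2: a=2, p=2, q=5
  k=3: a=5, p=11, q=27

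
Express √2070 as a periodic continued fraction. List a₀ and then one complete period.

[45; 2, 90]

a₀ = ⌊√2070⌋ = 45.
With m₀=0, d₀=1 and mₖ₊₁ = dₖaₖ − mₖ, dₖ₊₁ = (n − mₖ₊₁²)/dₖ, aₖ₊₁ = ⌊(a₀+mₖ₊₁)/dₖ₊₁⌋:
  k=1: m=45, d=45, a=2
  k=2: m=45, d=1, a=90
d=1 and a=2a₀=90 at k=2, so the next step gives (m, d) = (45, 45) again — its k=1 value — and the period has length 2.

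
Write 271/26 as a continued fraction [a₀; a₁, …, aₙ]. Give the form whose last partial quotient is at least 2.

271 = 10·26 + 11
26 = 2·11 + 4
11 = 2·4 + 3
4 = 1·3 + 1
3 = 3·1 + 0  (stop)
So 271/26 = [10; 2, 2, 1, 3].

[10; 2, 2, 1, 3]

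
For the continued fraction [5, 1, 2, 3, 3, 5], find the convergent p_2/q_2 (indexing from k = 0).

17/3

Using pₖ = aₖpₖ₋₁ + pₖ₋₂, qₖ = aₖqₖ₋₁ + qₖ₋₂ (with p₋₁=1, p₋₂=0, q₋₁=0, q₋₂=1):
  k=0: a=5, p=5, q=1
  k=1: a=1, p=6, q=1
  k=2: a=2, p=17, q=3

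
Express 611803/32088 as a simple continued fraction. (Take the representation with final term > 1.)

[19; 15, 17, 3, 13, 3]

611803 = 19×32088 + 2131
32088 = 15×2131 + 123
2131 = 17×123 + 40
123 = 3×40 + 3
40 = 13×3 + 1
3 = 3×1 + 0  (stop)
So 611803/32088 = [19; 15, 17, 3, 13, 3].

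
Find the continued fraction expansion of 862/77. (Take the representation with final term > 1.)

862 = 11*77 + 15
77 = 5*15 + 2
15 = 7*2 + 1
2 = 2*1 + 0  (stop)
So 862/77 = [11; 5, 7, 2].

[11; 5, 7, 2]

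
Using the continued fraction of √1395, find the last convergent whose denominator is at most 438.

√1395 = [37; 2, 1, 6, 8, 6, 1, 2, 74, …] (period length 8).
Convergents:
  p_0/q_0 = 37/1
  p_1/q_1 = 75/2
  p_2/q_2 = 112/3
  p_3/q_3 = 747/20
  p_4/q_4 = 6088/163
  p_5/q_5 = 37275/998
q_4 = 163 ≤ 438 < 998 = q_5, so the answer is 6088/163.

6088/163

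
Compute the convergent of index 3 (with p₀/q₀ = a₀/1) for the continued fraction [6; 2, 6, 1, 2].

Using pₖ = aₖpₖ₋₁ + pₖ₋₂, qₖ = aₖqₖ₋₁ + qₖ₋₂ (with p₋₁=1, p₋₂=0, q₋₁=0, q₋₂=1):
  k=0: a=6, p=6, q=1
  k=1: a=2, p=13, q=2
  k=2: a=6, p=84, q=13
  k=3: a=1, p=97, q=15

97/15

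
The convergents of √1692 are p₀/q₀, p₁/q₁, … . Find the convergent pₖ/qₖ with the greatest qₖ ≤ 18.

√1692 = [41; 7, 2, 7, 82, …] (period length 4).
Convergents:
  p_0/q_0 = 41/1
  p_1/q_1 = 288/7
  p_2/q_2 = 617/15
  p_3/q_3 = 4607/112
q_2 = 15 ≤ 18 < 112 = q_3, so the answer is 617/15.

617/15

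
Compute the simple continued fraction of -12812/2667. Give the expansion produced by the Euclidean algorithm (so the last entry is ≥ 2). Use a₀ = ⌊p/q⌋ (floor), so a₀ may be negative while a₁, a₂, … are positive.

[-5; 5, 10, 17, 3]

-12812 = -5×2667 + 523
2667 = 5×523 + 52
523 = 10×52 + 3
52 = 17×3 + 1
3 = 3×1 + 0  (stop)
So -12812/2667 = [-5; 5, 10, 17, 3].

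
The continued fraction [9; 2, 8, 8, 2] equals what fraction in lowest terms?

2775/293

Using pₖ = aₖpₖ₋₁ + pₖ₋₂ and qₖ = aₖqₖ₋₁ + qₖ₋₂:
  k=0: a=9, p=9, q=1
  k=1: a=2, p=19, q=2
  k=2: a=8, p=161, q=17
  k=3: a=8, p=1307, q=138
  k=4: a=2, p=2775, q=293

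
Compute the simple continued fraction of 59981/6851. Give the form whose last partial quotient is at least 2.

[8; 1, 3, 12, 13, 1, 9]

59981 = 8×6851 + 5173
6851 = 1×5173 + 1678
5173 = 3×1678 + 139
1678 = 12×139 + 10
139 = 13×10 + 9
10 = 1×9 + 1
9 = 9×1 + 0  (stop)
So 59981/6851 = [8; 1, 3, 12, 13, 1, 9].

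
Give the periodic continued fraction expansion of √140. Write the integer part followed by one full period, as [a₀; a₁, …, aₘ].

[11; 1, 4, 1, 22]

a₀ = ⌊√140⌋ = 11.
With m₀=0, d₀=1 and mₖ₊₁ = dₖaₖ − mₖ, dₖ₊₁ = (n − mₖ₊₁²)/dₖ, aₖ₊₁ = ⌊(a₀+mₖ₊₁)/dₖ₊₁⌋:
  k=1: m=11, d=19, a=1
  k=2: m=8, d=4, a=4
  k=3: m=8, d=19, a=1
  k=4: m=11, d=1, a=22
d=1 and a=2a₀=22 at k=4, so the next step gives (m, d) = (11, 19) again — its k=1 value — and the period has length 4.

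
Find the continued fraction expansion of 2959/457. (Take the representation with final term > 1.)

[6; 2, 9, 2, 3, 3]

2959 = 6*457 + 217
457 = 2*217 + 23
217 = 9*23 + 10
23 = 2*10 + 3
10 = 3*3 + 1
3 = 3*1 + 0  (stop)
So 2959/457 = [6; 2, 9, 2, 3, 3].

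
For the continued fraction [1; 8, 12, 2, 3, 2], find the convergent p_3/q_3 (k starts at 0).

Using pₖ = aₖpₖ₋₁ + pₖ₋₂, qₖ = aₖqₖ₋₁ + qₖ₋₂ (with p₋₁=1, p₋₂=0, q₋₁=0, q₋₂=1):
  k=0: a=1, p=1, q=1
  k=1: a=8, p=9, q=8
  k=2: a=12, p=109, q=97
  k=3: a=2, p=227, q=202

227/202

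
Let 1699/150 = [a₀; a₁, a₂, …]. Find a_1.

1699 = 11·150 + 49   →  a_0 = 11
150 = 3·49 + 3   →  a_1 = 3

3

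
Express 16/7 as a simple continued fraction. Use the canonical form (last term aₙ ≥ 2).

[2; 3, 2]

16 = 2·7 + 2
7 = 3·2 + 1
2 = 2·1 + 0  (stop)
So 16/7 = [2; 3, 2].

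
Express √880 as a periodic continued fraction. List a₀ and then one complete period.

[29; 1, 1, 1, 58]

a₀ = ⌊√880⌋ = 29.
With m₀=0, d₀=1 and mₖ₊₁ = dₖaₖ − mₖ, dₖ₊₁ = (n − mₖ₊₁²)/dₖ, aₖ₊₁ = ⌊(a₀+mₖ₊₁)/dₖ₊₁⌋:
  k=1: m=29, d=39, a=1
  k=2: m=10, d=20, a=1
  k=3: m=10, d=39, a=1
  k=4: m=29, d=1, a=58
d=1 and a=2a₀=58 at k=4, so the next step gives (m, d) = (29, 39) again — its k=1 value — and the period has length 4.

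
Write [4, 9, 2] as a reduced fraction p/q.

78/19

Using pₖ = aₖpₖ₋₁ + pₖ₋₂ and qₖ = aₖqₖ₋₁ + qₖ₋₂:
  k=0: a=4, p=4, q=1
  k=1: a=9, p=37, q=9
  k=2: a=2, p=78, q=19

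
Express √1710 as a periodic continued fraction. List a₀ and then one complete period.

a₀ = ⌊√1710⌋ = 41.
With m₀=0, d₀=1 and mₖ₊₁ = dₖaₖ − mₖ, dₖ₊₁ = (n − mₖ₊₁²)/dₖ, aₖ₊₁ = ⌊(a₀+mₖ₊₁)/dₖ₊₁⌋:
  k=1: m=41, d=29, a=2
  k=2: m=17, d=49, a=1
  k=3: m=32, d=14, a=5
  k=4: m=38, d=19, a=4
  k=5: m=38, d=14, a=5
  k=6: m=32, d=49, a=1
  k=7: m=17, d=29, a=2
  k=8: m=41, d=1, a=82
d=1 and a=2a₀=82 at k=8, so the next step gives (m, d) = (41, 29) again — its k=1 value — and the period has length 8.

[41; 2, 1, 5, 4, 5, 1, 2, 82]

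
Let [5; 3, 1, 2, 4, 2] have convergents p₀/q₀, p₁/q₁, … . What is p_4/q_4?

253/48

Using pₖ = aₖpₖ₋₁ + pₖ₋₂, qₖ = aₖqₖ₋₁ + qₖ₋₂ (with p₋₁=1, p₋₂=0, q₋₁=0, q₋₂=1):
  k=0: a=5, p=5, q=1
  k=1: a=3, p=16, q=3
  k=2: a=1, p=21, q=4
  k=3: a=2, p=58, q=11
  k=4: a=4, p=253, q=48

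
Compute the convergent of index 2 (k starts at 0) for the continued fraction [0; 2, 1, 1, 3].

1/3

Using pₖ = aₖpₖ₋₁ + pₖ₋₂, qₖ = aₖqₖ₋₁ + qₖ₋₂ (with p₋₁=1, p₋₂=0, q₋₁=0, q₋₂=1):
  k=0: a=0, p=0, q=1
  k=1: a=2, p=1, q=2
  k=2: a=1, p=1, q=3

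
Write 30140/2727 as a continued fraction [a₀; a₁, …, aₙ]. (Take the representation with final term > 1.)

[11; 19, 14, 3, 3]

30140 = 11*2727 + 143
2727 = 19*143 + 10
143 = 14*10 + 3
10 = 3*3 + 1
3 = 3*1 + 0  (stop)
So 30140/2727 = [11; 19, 14, 3, 3].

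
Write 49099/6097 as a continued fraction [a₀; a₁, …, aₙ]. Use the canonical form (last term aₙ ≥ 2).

49099 = 8×6097 + 323
6097 = 18×323 + 283
323 = 1×283 + 40
283 = 7×40 + 3
40 = 13×3 + 1
3 = 3×1 + 0  (stop)
So 49099/6097 = [8; 18, 1, 7, 13, 3].

[8; 18, 1, 7, 13, 3]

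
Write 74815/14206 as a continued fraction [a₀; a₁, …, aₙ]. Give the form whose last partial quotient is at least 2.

74815 = 5·14206 + 3785
14206 = 3·3785 + 2851
3785 = 1·2851 + 934
2851 = 3·934 + 49
934 = 19·49 + 3
49 = 16·3 + 1
3 = 3·1 + 0  (stop)
So 74815/14206 = [5; 3, 1, 3, 19, 16, 3].

[5; 3, 1, 3, 19, 16, 3]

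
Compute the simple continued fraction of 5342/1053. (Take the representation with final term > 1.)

[5; 13, 1, 2, 12, 2]

5342 = 5*1053 + 77
1053 = 13*77 + 52
77 = 1*52 + 25
52 = 2*25 + 2
25 = 12*2 + 1
2 = 2*1 + 0  (stop)
So 5342/1053 = [5; 13, 1, 2, 12, 2].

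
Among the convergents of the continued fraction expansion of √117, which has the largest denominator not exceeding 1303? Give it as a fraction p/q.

√117 = [10; 1, 4, 2, 4, 1, 20, …] (period length 6).
Convergents:
  p_0/q_0 = 10/1
  p_1/q_1 = 11/1
  p_2/q_2 = 54/5
  p_3/q_3 = 119/11
  p_4/q_4 = 530/49
  p_5/q_5 = 649/60
  p_6/q_6 = 13510/1249
  p_7/q_7 = 14159/1309
q_6 = 1249 ≤ 1303 < 1309 = q_7, so the answer is 13510/1249.

13510/1249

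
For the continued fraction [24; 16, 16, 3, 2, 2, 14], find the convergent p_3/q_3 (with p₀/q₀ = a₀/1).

18937/787

Using pₖ = aₖpₖ₋₁ + pₖ₋₂, qₖ = aₖqₖ₋₁ + qₖ₋₂ (with p₋₁=1, p₋₂=0, q₋₁=0, q₋₂=1):
  k=0: a=24, p=24, q=1
  k=1: a=16, p=385, q=16
  k=2: a=16, p=6184, q=257
  k=3: a=3, p=18937, q=787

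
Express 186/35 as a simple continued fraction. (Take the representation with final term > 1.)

[5; 3, 5, 2]

186 = 5·35 + 11
35 = 3·11 + 2
11 = 5·2 + 1
2 = 2·1 + 0  (stop)
So 186/35 = [5; 3, 5, 2].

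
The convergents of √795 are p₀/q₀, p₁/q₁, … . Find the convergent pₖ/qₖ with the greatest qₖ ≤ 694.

√795 = [28; 5, 9, 5, 56, …] (period length 4).
Convergents:
  p_0/q_0 = 28/1
  p_1/q_1 = 141/5
  p_2/q_2 = 1297/46
  p_3/q_3 = 6626/235
  p_4/q_4 = 372353/13206
q_3 = 235 ≤ 694 < 13206 = q_4, so the answer is 6626/235.

6626/235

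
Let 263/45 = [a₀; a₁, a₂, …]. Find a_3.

263 = 5·45 + 38   →  a_0 = 5
45 = 1·38 + 7   →  a_1 = 1
38 = 5·7 + 3   →  a_2 = 5
7 = 2·3 + 1   →  a_3 = 2

2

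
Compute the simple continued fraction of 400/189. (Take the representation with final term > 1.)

[2; 8, 1, 1, 2, 4]

400 = 2*189 + 22
189 = 8*22 + 13
22 = 1*13 + 9
13 = 1*9 + 4
9 = 2*4 + 1
4 = 4*1 + 0  (stop)
So 400/189 = [2; 8, 1, 1, 2, 4].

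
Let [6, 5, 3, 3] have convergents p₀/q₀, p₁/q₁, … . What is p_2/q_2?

99/16

Using pₖ = aₖpₖ₋₁ + pₖ₋₂, qₖ = aₖqₖ₋₁ + qₖ₋₂ (with p₋₁=1, p₋₂=0, q₋₁=0, q₋₂=1):
  k=0: a=6, p=6, q=1
  k=1: a=5, p=31, q=5
  k=2: a=3, p=99, q=16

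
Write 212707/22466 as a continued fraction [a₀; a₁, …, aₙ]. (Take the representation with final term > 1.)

[9; 2, 7, 3, 3, 14, 10]

212707 = 9·22466 + 10513
22466 = 2·10513 + 1440
10513 = 7·1440 + 433
1440 = 3·433 + 141
433 = 3·141 + 10
141 = 14·10 + 1
10 = 10·1 + 0  (stop)
So 212707/22466 = [9; 2, 7, 3, 3, 14, 10].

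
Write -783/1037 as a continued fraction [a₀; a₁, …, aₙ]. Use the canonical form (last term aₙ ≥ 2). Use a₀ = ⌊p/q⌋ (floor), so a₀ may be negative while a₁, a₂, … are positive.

[-1; 4, 12, 10, 2]

-783 = -1*1037 + 254
1037 = 4*254 + 21
254 = 12*21 + 2
21 = 10*2 + 1
2 = 2*1 + 0  (stop)
So -783/1037 = [-1; 4, 12, 10, 2].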